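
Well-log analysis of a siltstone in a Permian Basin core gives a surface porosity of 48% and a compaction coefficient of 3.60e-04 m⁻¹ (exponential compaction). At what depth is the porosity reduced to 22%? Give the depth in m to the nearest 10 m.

Working in km (1 km = 1000 m; c in km⁻¹ = c in m⁻¹ × 1000):
Invert Athy's law: z = ln(n₀/n) / c
z = ln(0.48/0.22) / 0.36 = ln(2.182) / 0.36 = 0.7802 / 0.36 = 2.167 km

2170 m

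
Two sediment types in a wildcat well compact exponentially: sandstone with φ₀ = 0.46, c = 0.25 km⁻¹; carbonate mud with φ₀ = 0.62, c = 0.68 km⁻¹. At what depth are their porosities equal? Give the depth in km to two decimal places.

Set φ₀ₐ e^(−cₐd) = φ₀ᵦ e^(−cᵦd) ⇒ ln(φ₀ₐ/φ₀ᵦ) = (cₐ − cᵦ)·d
d = ln(0.46/0.62) / (0.25 − 0.68) = -0.2985 / -0.43 = 0.694 km

0.69 km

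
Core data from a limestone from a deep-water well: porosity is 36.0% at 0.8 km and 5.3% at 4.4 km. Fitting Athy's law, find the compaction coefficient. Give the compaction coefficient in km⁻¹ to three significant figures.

Athy: n(z) = n₀ e^(−cz) ⇒ n₁/n₂ = e^{c(z₂−z₁)} ⇒ c = ln(n₁/n₂)/(z₂−z₁)
c = ln(0.36/0.053) / (4.4 − 0.8) = ln(6.792) / 3.6 = 1.9158 / 3.6 = 0.5322 km⁻¹

0.532 km⁻¹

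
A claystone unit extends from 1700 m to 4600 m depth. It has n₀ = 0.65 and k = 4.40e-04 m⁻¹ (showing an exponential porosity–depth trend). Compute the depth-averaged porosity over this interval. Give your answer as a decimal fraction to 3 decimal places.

0.174

Working in km (1 km = 1000 m; k in km⁻¹ = k in m⁻¹ × 1000):
⟨n⟩ = (1/(d₂−d₁)) ∫ n₀ e^(−kd) dd = n₀·(e^(−k·d₁) − e^(−k·d₂)) / (k·(d₂−d₁))
e^(−0.44×1.7) = 0.4733; e^(−0.44×4.6) = 0.1321
⟨n⟩ = 0.65 × (0.4733 − 0.1321) / (0.44 × 2.9) = 0.65 × 0.2674 = 0.1738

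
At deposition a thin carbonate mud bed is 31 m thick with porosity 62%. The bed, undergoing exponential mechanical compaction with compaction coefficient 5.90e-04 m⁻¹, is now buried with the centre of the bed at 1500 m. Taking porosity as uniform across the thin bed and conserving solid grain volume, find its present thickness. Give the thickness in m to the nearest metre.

Working in km (1 km = 1000 m; c in km⁻¹ = c in m⁻¹ × 1000):
Porosity at 1.5 km: phi = 0.62·exp(−0.59×1.5) = 0.2559
Solid-volume conservation: h(1−phi) = h₀(1−phi₀) ⇒ h = h₀·(1−phi₀)/(1−phi)
h = 0.031 × (1 − 0.62)/(1 − 0.2559) = 0.031 × 0.5107 = 0.0158 km

16 m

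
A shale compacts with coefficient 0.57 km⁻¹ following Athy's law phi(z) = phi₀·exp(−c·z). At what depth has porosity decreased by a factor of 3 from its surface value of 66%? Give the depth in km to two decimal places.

1.93 km

phi/phi₀ = 1/3 ⇒ exp(−c·z) = 1/3 ⇒ z = ln(3) / c
z = 1.0986 / 0.57 = 1.927 km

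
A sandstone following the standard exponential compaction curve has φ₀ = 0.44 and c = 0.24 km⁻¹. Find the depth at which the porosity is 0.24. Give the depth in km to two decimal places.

2.53 km

Invert Athy's law: Z = ln(φ₀/φ) / c
Z = ln(0.44/0.24) / 0.24 = ln(1.833) / 0.24 = 0.6061 / 0.24 = 2.526 km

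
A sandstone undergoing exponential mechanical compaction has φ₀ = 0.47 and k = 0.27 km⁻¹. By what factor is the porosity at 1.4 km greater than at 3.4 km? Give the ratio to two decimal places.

1.72

φ(d₁)/φ(d₂) = e^(−k·d₁)/e^(−k·d₂) = e^{k(d₂−d₁)}
= exp(0.27 × 2) = exp(0.54) = 1.7160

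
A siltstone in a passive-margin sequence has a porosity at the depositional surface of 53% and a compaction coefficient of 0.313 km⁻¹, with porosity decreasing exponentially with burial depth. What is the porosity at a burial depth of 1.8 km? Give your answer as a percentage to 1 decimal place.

φ = φ₀·exp(−β·z) = 0.53 × exp(−0.313 × 1.8) = 0.53 × exp(−0.5634)
  = 0.53 × 0.5693 = 0.3017

30.2%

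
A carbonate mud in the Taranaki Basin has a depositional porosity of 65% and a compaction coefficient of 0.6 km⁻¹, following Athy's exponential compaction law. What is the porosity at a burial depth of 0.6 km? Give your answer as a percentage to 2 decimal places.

φ = φ₀·exp(−c·d) = 0.65 × exp(−0.6 × 0.6) = 0.65 × exp(−0.36)
  = 0.65 × 0.6977 = 0.4535

45.35%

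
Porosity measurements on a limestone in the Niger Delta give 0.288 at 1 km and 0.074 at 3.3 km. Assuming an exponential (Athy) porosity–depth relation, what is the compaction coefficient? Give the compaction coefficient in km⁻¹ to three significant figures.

Athy: phi(z) = phi₀ e^(−kz) ⇒ phi₁/phi₂ = e^{k(z₂−z₁)} ⇒ k = ln(phi₁/phi₂)/(z₂−z₁)
k = ln(0.288/0.074) / (3.3 − 1) = ln(3.892) / 2.3 = 1.3589 / 2.3 = 0.5908 km⁻¹

0.591 km⁻¹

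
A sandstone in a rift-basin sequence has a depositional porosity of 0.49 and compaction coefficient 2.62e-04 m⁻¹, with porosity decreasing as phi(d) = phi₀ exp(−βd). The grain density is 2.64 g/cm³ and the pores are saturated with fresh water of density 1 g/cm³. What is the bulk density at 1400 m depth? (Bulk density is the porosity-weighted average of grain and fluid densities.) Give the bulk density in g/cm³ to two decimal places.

2.08 g/cm³

Working in km (1 km = 1000 m; β in km⁻¹ = β in m⁻¹ × 1000):
Porosity at depth: phi = 0.49·exp(−0.262×1.4) = 0.49×0.6929 = 0.3395
Bulk density: ρ_b = (1−phi)ρ_g + phi·ρ_f = 0.6605×2.64 + 0.3395×1
       = 1.744 + 0.340 = 2.083 g/cm³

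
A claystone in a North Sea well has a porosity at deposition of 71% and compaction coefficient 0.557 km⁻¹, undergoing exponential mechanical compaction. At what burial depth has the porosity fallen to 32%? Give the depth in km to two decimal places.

Invert Athy's law: d = ln(n₀/n) / k
d = ln(0.71/0.32) / 0.557 = ln(2.219) / 0.557 = 0.7969 / 0.557 = 1.431 km

1.43 km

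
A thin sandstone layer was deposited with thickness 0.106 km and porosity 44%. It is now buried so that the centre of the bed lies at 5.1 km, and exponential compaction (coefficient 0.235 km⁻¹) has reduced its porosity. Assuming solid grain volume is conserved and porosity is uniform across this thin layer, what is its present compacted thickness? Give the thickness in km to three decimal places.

0.068 km

Porosity at 5.1 km: phi = 0.44·exp(−0.235×5.1) = 0.1327
Solid-volume conservation: h(1−phi) = h₀(1−phi₀) ⇒ h = h₀·(1−phi₀)/(1−phi)
h = 0.106 × (1 − 0.44)/(1 − 0.1327) = 0.106 × 0.6457 = 0.0684 km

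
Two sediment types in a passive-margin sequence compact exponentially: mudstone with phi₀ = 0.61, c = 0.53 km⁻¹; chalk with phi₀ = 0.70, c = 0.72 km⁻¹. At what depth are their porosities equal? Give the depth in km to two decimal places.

Set phi₀ₐ e^(−cₐd) = phi₀ᵦ e^(−cᵦd) ⇒ ln(phi₀ₐ/phi₀ᵦ) = (cₐ − cᵦ)·d
d = ln(0.61/0.7) / (0.53 − 0.72) = -0.1376 / -0.19 = 0.724 km

0.72 km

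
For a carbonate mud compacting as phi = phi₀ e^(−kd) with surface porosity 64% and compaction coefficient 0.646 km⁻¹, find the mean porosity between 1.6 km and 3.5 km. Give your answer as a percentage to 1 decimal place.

⟨phi⟩ = (1/(d₂−d₁)) ∫ phi₀ e^(−kd) dd = phi₀·(e^(−k·d₁) − e^(−k·d₂)) / (k·(d₂−d₁))
e^(−0.646×1.6) = 0.3557; e^(−0.646×3.5) = 0.1042
⟨phi⟩ = 0.64 × (0.3557 − 0.1042) / (0.646 × 1.9) = 0.64 × 0.2049 = 0.1311

13.1%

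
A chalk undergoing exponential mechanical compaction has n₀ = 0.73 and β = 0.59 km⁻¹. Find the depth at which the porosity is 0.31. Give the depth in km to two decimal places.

1.45 km

Invert Athy's law: Z = ln(n₀/n) / β
Z = ln(0.73/0.31) / 0.59 = ln(2.355) / 0.59 = 0.8565 / 0.59 = 1.452 km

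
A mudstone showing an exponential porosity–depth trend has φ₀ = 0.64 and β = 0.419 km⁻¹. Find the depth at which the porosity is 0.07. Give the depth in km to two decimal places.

Invert Athy's law: d = ln(φ₀/φ) / β
d = ln(0.64/0.07) / 0.419 = ln(9.143) / 0.419 = 2.2130 / 0.419 = 5.282 km

5.28 km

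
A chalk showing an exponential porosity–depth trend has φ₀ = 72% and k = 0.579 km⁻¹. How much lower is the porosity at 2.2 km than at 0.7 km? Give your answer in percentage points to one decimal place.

φ(0.7) = 0.72·e^(−0.579×0.7) = 0.4801
φ(2.2) = 0.72·e^(−0.579×2.2) = 0.2014
Δφ = 0.4801 − 0.2014 = 0.2786

27.9 percentage points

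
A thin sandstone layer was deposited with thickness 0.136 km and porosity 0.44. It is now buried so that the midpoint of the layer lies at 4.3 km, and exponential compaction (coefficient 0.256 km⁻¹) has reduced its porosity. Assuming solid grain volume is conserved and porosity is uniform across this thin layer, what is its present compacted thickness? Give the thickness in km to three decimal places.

0.089 km

Porosity at 4.3 km: phi = 0.44·exp(−0.256×4.3) = 0.1463
Solid-volume conservation: h(1−phi) = h₀(1−phi₀) ⇒ h = h₀·(1−phi₀)/(1−phi)
h = 0.136 × (1 − 0.44)/(1 − 0.1463) = 0.136 × 0.6560 = 0.0892 km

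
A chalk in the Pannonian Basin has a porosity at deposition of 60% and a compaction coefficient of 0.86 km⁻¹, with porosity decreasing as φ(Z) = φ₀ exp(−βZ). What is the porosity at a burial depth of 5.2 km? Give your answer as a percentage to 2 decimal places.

0.69%

φ = φ₀·exp(−β·Z) = 0.6 × exp(−0.86 × 5.2) = 0.6 × exp(−4.472)
  = 0.6 × 0.0114 = 0.0069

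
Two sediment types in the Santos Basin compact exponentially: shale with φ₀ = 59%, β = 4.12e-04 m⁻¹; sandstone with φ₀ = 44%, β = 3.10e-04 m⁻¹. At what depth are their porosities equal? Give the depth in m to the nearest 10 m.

2880 m

Working in km (1 km = 1000 m; β in km⁻¹ = β in m⁻¹ × 1000):
Set φ₀ₐ e^(−βₐz) = φ₀ᵦ e^(−βᵦz) ⇒ ln(φ₀ₐ/φ₀ᵦ) = (βₐ − βᵦ)·z
z = ln(0.59/0.44) / (0.412 − 0.31) = 0.2933 / 0.102 = 2.876 km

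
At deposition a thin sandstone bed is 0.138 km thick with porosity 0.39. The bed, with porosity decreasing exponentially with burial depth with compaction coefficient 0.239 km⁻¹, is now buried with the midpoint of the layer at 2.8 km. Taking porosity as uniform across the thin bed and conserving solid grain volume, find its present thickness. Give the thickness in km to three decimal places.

Porosity at 2.8 km: φ = 0.39·exp(−0.239×2.8) = 0.1997
Solid-volume conservation: h(1−φ) = h₀(1−φ₀) ⇒ h = h₀·(1−φ₀)/(1−φ)
h = 0.138 × (1 − 0.39)/(1 − 0.1997) = 0.138 × 0.7622 = 0.1052 km

0.105 km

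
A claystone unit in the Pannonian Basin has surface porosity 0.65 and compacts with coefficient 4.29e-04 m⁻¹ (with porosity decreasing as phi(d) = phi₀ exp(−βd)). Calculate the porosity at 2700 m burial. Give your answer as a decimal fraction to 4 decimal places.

Working in km (1 km = 1000 m; β in km⁻¹ = β in m⁻¹ × 1000):
phi = phi₀·exp(−β·d) = 0.65 × exp(−0.429 × 2.7) = 0.65 × exp(−1.158)
  = 0.65 × 0.3140 = 0.2041

0.2041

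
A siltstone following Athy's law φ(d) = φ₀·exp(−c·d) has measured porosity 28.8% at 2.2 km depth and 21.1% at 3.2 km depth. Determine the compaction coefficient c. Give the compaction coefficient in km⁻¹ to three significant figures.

0.311 km⁻¹

Athy: φ(d) = φ₀ e^(−cd) ⇒ φ₁/φ₂ = e^{c(d₂−d₁)} ⇒ c = ln(φ₁/φ₂)/(d₂−d₁)
c = ln(0.288/0.211) / (3.2 − 2.2) = ln(1.365) / 1 = 0.3111 / 1 = 0.3111 km⁻¹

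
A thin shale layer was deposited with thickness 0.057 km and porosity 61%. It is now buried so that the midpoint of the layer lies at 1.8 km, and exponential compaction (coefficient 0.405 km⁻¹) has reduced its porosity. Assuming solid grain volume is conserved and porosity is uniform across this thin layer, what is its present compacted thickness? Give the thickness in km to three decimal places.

Porosity at 1.8 km: phi = 0.61·exp(−0.405×1.8) = 0.2943
Solid-volume conservation: h(1−phi) = h₀(1−phi₀) ⇒ h = h₀·(1−phi₀)/(1−phi)
h = 0.057 × (1 − 0.61)/(1 − 0.2943) = 0.057 × 0.5526 = 0.0315 km

0.031 km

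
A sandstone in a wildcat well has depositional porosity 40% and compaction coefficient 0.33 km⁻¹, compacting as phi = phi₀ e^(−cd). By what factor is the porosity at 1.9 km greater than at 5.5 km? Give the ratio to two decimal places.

3.28

phi(d₁)/phi(d₂) = e^(−c·d₁)/e^(−c·d₂) = e^{c(d₂−d₁)}
= exp(0.33 × 3.6) = exp(1.188) = 3.2805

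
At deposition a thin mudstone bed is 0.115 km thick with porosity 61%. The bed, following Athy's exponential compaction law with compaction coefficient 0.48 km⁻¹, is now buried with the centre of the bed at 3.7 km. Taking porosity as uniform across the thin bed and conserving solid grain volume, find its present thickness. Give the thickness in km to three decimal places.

Porosity at 3.7 km: φ = 0.61·exp(−0.48×3.7) = 0.1033
Solid-volume conservation: h(1−φ) = h₀(1−φ₀) ⇒ h = h₀·(1−φ₀)/(1−φ)
h = 0.115 × (1 − 0.61)/(1 − 0.1033) = 0.115 × 0.4349 = 0.0500 km

0.050 km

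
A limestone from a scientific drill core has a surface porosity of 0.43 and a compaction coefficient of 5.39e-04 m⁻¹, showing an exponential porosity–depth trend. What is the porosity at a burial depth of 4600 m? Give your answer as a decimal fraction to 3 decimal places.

Working in km (1 km = 1000 m; c in km⁻¹ = c in m⁻¹ × 1000):
phi = phi₀·exp(−c·z) = 0.43 × exp(−0.539 × 4.6) = 0.43 × exp(−2.479)
  = 0.43 × 0.0838 = 0.0360

0.036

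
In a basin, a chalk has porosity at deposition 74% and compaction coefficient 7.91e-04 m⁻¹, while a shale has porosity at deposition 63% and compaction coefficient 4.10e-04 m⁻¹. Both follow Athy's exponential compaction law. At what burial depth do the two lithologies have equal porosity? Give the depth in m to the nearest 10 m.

420 m

Working in km (1 km = 1000 m; c in km⁻¹ = c in m⁻¹ × 1000):
Set φ₀ₐ e^(−cₐd) = φ₀ᵦ e^(−cᵦd) ⇒ ln(φ₀ₐ/φ₀ᵦ) = (cₐ − cᵦ)·d
d = ln(0.74/0.63) / (0.791 − 0.41) = 0.1609 / 0.381 = 0.422 km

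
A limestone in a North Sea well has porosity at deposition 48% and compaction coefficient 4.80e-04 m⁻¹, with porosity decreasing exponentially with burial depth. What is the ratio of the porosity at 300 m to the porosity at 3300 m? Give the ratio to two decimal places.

Working in km (1 km = 1000 m; β in km⁻¹ = β in m⁻¹ × 1000):
n(d₁)/n(d₂) = e^(−β·d₁)/e^(−β·d₂) = e^{β(d₂−d₁)}
= exp(0.48 × 3) = exp(1.44) = 4.2207

4.22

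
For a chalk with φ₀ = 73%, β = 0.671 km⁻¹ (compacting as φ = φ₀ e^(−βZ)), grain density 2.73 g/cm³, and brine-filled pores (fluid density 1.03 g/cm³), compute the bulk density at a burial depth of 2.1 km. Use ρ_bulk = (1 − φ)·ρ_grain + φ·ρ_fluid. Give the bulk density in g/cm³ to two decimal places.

Porosity at depth: φ = 0.73·exp(−0.671×2.1) = 0.73×0.2444 = 0.1784
Bulk density: ρ_b = (1−φ)ρ_g + φ·ρ_f = 0.8216×2.73 + 0.1784×1.03
       = 2.243 + 0.184 = 2.427 g/cm³

2.43 g/cm³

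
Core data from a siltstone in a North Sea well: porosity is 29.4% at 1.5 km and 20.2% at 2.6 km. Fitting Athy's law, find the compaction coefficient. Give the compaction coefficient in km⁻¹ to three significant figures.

0.341 km⁻¹

Athy: φ(Z) = φ₀ e^(−kZ) ⇒ φ₁/φ₂ = e^{k(Z₂−Z₁)} ⇒ k = ln(φ₁/φ₂)/(Z₂−Z₁)
k = ln(0.294/0.202) / (2.6 − 1.5) = ln(1.455) / 1.1 = 0.3753 / 1.1 = 0.3412 km⁻¹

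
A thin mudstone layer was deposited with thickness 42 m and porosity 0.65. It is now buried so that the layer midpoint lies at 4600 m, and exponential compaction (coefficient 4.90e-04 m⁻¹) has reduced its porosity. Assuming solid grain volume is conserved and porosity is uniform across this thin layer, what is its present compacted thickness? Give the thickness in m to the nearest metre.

Working in km (1 km = 1000 m; β in km⁻¹ = β in m⁻¹ × 1000):
Porosity at 4.6 km: n = 0.65·exp(−0.49×4.6) = 0.0682
Solid-volume conservation: h(1−n) = h₀(1−n₀) ⇒ h = h₀·(1−n₀)/(1−n)
h = 0.042 × (1 − 0.65)/(1 − 0.0682) = 0.042 × 0.3756 = 0.0158 km

16 m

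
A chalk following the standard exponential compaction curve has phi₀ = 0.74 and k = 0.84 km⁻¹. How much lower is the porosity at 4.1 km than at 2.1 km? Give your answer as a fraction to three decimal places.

phi(2.1) = 0.74·e^(−0.84×2.1) = 0.1268
phi(4.1) = 0.74·e^(−0.84×4.1) = 0.0236
Δphi = 0.1268 − 0.0236 = 0.1032

0.103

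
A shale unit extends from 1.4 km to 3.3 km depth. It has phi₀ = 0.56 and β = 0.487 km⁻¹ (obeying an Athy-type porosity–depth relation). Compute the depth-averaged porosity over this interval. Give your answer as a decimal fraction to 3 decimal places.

0.185

⟨phi⟩ = (1/(Z₂−Z₁)) ∫ phi₀ e^(−βZ) dZ = phi₀·(e^(−β·Z₁) − e^(−β·Z₂)) / (β·(Z₂−Z₁))
e^(−0.487×1.4) = 0.5057; e^(−0.487×3.3) = 0.2005
⟨phi⟩ = 0.56 × (0.5057 − 0.2005) / (0.487 × 1.9) = 0.56 × 0.3299 = 0.1847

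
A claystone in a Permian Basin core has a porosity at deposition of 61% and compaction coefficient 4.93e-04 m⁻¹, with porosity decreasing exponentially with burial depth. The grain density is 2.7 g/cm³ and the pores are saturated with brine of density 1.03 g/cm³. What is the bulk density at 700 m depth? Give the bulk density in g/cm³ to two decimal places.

1.98 g/cm³

Working in km (1 km = 1000 m; c in km⁻¹ = c in m⁻¹ × 1000):
Porosity at depth: φ = 0.61·exp(−0.493×0.7) = 0.61×0.7081 = 0.4320
Bulk density: ρ_b = (1−φ)ρ_g + φ·ρ_f = 0.5680×2.7 + 0.4320×1.03
       = 1.534 + 0.445 = 1.979 g/cm³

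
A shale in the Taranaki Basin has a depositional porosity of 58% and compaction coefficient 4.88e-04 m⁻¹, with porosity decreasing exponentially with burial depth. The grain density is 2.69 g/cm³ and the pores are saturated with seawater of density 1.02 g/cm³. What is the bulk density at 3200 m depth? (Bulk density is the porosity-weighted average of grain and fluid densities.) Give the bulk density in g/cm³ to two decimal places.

2.49 g/cm³

Working in km (1 km = 1000 m; k in km⁻¹ = k in m⁻¹ × 1000):
Porosity at depth: φ = 0.58·exp(−0.488×3.2) = 0.58×0.2098 = 0.1217
Bulk density: ρ_b = (1−φ)ρ_g + φ·ρ_f = 0.8783×2.69 + 0.1217×1.02
       = 2.363 + 0.124 = 2.487 g/cm³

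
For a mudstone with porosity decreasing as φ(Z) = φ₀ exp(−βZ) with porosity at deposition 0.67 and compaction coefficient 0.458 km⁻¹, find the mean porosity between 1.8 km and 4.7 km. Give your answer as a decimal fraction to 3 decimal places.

⟨φ⟩ = (1/(Z₂−Z₁)) ∫ φ₀ e^(−βZ) dZ = φ₀·(e^(−β·Z₁) − e^(−β·Z₂)) / (β·(Z₂−Z₁))
e^(−0.458×1.8) = 0.4385; e^(−0.458×4.7) = 0.1162
⟨φ⟩ = 0.67 × (0.4385 − 0.1162) / (0.458 × 2.9) = 0.67 × 0.2427 = 0.1626

0.163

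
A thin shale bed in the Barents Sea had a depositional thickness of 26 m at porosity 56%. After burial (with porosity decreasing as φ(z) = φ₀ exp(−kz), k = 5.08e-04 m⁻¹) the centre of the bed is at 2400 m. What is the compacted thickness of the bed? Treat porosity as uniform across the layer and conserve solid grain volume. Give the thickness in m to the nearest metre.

14 m

Working in km (1 km = 1000 m; k in km⁻¹ = k in m⁻¹ × 1000):
Porosity at 2.4 km: φ = 0.56·exp(−0.508×2.4) = 0.1655
Solid-volume conservation: h(1−φ) = h₀(1−φ₀) ⇒ h = h₀·(1−φ₀)/(1−φ)
h = 0.026 × (1 − 0.56)/(1 − 0.1655) = 0.026 × 0.5272 = 0.0137 km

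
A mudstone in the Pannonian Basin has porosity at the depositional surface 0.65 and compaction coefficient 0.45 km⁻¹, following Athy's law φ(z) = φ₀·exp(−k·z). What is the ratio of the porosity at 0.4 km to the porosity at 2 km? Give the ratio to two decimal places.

φ(z₁)/φ(z₂) = e^(−k·z₁)/e^(−k·z₂) = e^{k(z₂−z₁)}
= exp(0.45 × 1.6) = exp(0.72) = 2.0544

2.05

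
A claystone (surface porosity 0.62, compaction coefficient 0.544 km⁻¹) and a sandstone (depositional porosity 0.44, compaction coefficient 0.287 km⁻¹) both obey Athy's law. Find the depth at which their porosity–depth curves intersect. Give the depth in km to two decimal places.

Set n₀ₐ e^(−kₐz) = n₀ᵦ e^(−kᵦz) ⇒ ln(n₀ₐ/n₀ᵦ) = (kₐ − kᵦ)·z
z = ln(0.62/0.44) / (0.544 − 0.287) = 0.3429 / 0.257 = 1.334 km

1.33 km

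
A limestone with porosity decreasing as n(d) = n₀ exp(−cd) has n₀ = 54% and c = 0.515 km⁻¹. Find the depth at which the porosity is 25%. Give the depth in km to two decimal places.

Invert Athy's law: d = ln(n₀/n) / c
d = ln(0.54/0.25) / 0.515 = ln(2.16) / 0.515 = 0.7701 / 0.515 = 1.495 km

1.50 km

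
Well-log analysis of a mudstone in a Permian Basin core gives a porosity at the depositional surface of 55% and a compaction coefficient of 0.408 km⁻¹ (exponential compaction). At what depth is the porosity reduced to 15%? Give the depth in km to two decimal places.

Invert Athy's law: d = ln(n₀/n) / c
d = ln(0.55/0.15) / 0.408 = ln(3.667) / 0.408 = 1.2993 / 0.408 = 3.185 km

3.18 km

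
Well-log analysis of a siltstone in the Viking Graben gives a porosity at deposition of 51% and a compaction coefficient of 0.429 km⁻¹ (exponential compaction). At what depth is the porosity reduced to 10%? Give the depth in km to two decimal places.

3.80 km

Invert Athy's law: z = ln(phi₀/phi) / c
z = ln(0.51/0.1) / 0.429 = ln(5.1) / 0.429 = 1.6292 / 0.429 = 3.798 km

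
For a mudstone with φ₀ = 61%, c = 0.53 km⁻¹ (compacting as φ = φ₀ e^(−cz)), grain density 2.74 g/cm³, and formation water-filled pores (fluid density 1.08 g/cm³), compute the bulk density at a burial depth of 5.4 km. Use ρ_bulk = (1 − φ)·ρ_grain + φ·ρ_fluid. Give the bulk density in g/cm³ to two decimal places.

Porosity at depth: φ = 0.61·exp(−0.53×5.4) = 0.61×0.0572 = 0.0349
Bulk density: ρ_b = (1−φ)ρ_g + φ·ρ_f = 0.9651×2.74 + 0.0349×1.08
       = 2.644 + 0.038 = 2.682 g/cm³

2.68 g/cm³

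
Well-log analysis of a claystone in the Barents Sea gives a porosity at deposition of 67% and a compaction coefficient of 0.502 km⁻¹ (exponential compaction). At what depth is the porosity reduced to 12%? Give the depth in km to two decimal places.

3.43 km

Invert Athy's law: d = ln(φ₀/φ) / c
d = ln(0.67/0.12) / 0.502 = ln(5.583) / 0.502 = 1.7198 / 0.502 = 3.426 km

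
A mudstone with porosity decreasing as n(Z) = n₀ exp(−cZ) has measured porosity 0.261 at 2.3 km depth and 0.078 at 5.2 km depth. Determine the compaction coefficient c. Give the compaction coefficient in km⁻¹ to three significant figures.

Athy: n(Z) = n₀ e^(−cZ) ⇒ n₁/n₂ = e^{c(Z₂−Z₁)} ⇒ c = ln(n₁/n₂)/(Z₂−Z₁)
c = ln(0.261/0.078) / (5.2 − 2.3) = ln(3.346) / 2.9 = 1.2078 / 2.9 = 0.4165 km⁻¹

0.416 km⁻¹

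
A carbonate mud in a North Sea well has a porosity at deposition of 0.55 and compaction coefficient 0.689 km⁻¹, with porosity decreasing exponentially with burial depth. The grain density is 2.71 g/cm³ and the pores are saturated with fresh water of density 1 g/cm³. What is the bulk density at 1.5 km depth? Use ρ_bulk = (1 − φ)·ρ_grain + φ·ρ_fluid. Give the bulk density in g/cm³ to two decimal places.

2.38 g/cm³

Porosity at depth: n = 0.55·exp(−0.689×1.5) = 0.55×0.3558 = 0.1957
Bulk density: ρ_b = (1−n)ρ_g + n·ρ_f = 0.8043×2.71 + 0.1957×1
       = 2.180 + 0.196 = 2.375 g/cm³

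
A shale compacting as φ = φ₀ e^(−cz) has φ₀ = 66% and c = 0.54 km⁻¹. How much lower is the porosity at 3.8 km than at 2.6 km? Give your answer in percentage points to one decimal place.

7.7 percentage points

φ(2.6) = 0.66·e^(−0.54×2.6) = 0.1621
φ(3.8) = 0.66·e^(−0.54×3.8) = 0.0848
Δφ = 0.1621 − 0.0848 = 0.0773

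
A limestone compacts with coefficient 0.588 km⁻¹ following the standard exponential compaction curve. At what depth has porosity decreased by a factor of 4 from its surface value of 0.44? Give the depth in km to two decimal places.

2.36 km

n/n₀ = 1/4 ⇒ exp(−k·z) = 1/4 ⇒ z = ln(4) / k
z = 1.3863 / 0.588 = 2.358 km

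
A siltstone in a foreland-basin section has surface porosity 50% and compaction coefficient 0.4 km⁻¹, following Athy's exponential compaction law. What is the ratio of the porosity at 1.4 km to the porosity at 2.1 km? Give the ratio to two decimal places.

1.32

n(z₁)/n(z₂) = e^(−k·z₁)/e^(−k·z₂) = e^{k(z₂−z₁)}
= exp(0.4 × 0.7) = exp(0.28) = 1.3231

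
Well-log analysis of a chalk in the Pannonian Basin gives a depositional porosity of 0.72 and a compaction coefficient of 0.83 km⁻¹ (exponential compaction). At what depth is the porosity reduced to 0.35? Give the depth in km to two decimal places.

0.87 km

Invert Athy's law: d = ln(φ₀/φ) / β
d = ln(0.72/0.35) / 0.83 = ln(2.057) / 0.83 = 0.7213 / 0.83 = 0.869 km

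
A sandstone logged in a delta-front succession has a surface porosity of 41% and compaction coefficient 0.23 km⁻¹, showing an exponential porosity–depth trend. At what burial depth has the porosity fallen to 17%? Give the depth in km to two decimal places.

Invert Athy's law: Z = ln(φ₀/φ) / c
Z = ln(0.41/0.17) / 0.23 = ln(2.412) / 0.23 = 0.8804 / 0.23 = 3.828 km

3.83 km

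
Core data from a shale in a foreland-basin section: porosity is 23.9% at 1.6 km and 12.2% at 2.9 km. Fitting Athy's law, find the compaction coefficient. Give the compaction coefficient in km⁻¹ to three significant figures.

0.517 km⁻¹

Athy: φ(Z) = φ₀ e^(−cZ) ⇒ φ₁/φ₂ = e^{c(Z₂−Z₁)} ⇒ c = ln(φ₁/φ₂)/(Z₂−Z₁)
c = ln(0.239/0.122) / (2.9 − 1.6) = ln(1.959) / 1.3 = 0.6724 / 1.3 = 0.5173 km⁻¹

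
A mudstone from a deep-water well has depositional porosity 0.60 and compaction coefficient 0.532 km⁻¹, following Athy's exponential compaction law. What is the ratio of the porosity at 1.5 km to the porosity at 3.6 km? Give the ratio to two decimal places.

phi(z₁)/phi(z₂) = e^(−c·z₁)/e^(−c·z₂) = e^{c(z₂−z₁)}
= exp(0.532 × 2.1) = exp(1.117) = 3.0563

3.06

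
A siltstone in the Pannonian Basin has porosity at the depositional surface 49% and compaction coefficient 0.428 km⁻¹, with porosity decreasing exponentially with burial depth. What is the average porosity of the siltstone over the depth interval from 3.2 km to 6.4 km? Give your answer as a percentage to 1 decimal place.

⟨n⟩ = (1/(z₂−z₁)) ∫ n₀ e^(−βz) dz = n₀·(e^(−β·z₁) − e^(−β·z₂)) / (β·(z₂−z₁))
e^(−0.428×3.2) = 0.2542; e^(−0.428×6.4) = 0.0646
⟨n⟩ = 0.49 × (0.2542 − 0.0646) / (0.428 × 3.2) = 0.49 × 0.1384 = 0.0678

6.8%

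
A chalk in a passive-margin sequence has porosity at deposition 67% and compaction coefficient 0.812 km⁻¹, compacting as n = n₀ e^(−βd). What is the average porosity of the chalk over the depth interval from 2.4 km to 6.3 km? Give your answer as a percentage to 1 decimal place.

⟨n⟩ = (1/(d₂−d₁)) ∫ n₀ e^(−βd) dd = n₀·(e^(−β·d₁) − e^(−β·d₂)) / (β·(d₂−d₁))
e^(−0.812×2.4) = 0.1424; e^(−0.812×6.3) = 0.0060
⟨n⟩ = 0.67 × (0.1424 − 0.0060) / (0.812 × 3.9) = 0.67 × 0.0431 = 0.0289

2.9%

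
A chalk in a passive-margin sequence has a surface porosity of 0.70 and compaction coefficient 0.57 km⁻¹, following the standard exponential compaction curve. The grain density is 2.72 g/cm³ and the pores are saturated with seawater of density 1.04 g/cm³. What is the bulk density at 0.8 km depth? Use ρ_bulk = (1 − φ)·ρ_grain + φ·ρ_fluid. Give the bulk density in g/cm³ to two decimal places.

Porosity at depth: φ = 0.7·exp(−0.57×0.8) = 0.7×0.6338 = 0.4437
Bulk density: ρ_b = (1−φ)ρ_g + φ·ρ_f = 0.5563×2.72 + 0.4437×1.04
       = 1.513 + 0.461 = 1.975 g/cm³

1.97 g/cm³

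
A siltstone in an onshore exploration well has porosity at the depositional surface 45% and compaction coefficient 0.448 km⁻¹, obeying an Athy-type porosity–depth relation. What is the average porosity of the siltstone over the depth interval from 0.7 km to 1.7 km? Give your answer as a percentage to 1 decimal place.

26.5%

⟨n⟩ = (1/(d₂−d₁)) ∫ n₀ e^(−kd) dd = n₀·(e^(−k·d₁) − e^(−k·d₂)) / (k·(d₂−d₁))
e^(−0.448×0.7) = 0.7308; e^(−0.448×1.7) = 0.4669
⟨n⟩ = 0.45 × (0.7308 − 0.4669) / (0.448 × 1) = 0.45 × 0.5890 = 0.2651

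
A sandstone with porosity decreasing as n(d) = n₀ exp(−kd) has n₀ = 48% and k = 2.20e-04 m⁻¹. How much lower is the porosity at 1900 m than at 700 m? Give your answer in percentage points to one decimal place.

Working in km (1 km = 1000 m; k in km⁻¹ = k in m⁻¹ × 1000):
n(0.7) = 0.48·e^(−0.22×0.7) = 0.4115
n(1.9) = 0.48·e^(−0.22×1.9) = 0.3160
Δn = 0.4115 − 0.3160 = 0.0955

9.5 percentage points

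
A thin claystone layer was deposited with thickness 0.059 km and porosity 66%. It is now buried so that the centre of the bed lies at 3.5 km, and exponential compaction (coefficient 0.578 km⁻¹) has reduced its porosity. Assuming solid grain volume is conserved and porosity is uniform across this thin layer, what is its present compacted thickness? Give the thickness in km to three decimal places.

Porosity at 3.5 km: φ = 0.66·exp(−0.578×3.5) = 0.0873
Solid-volume conservation: h(1−φ) = h₀(1−φ₀) ⇒ h = h₀·(1−φ₀)/(1−φ)
h = 0.059 × (1 − 0.66)/(1 − 0.0873) = 0.059 × 0.3725 = 0.0220 km

0.022 km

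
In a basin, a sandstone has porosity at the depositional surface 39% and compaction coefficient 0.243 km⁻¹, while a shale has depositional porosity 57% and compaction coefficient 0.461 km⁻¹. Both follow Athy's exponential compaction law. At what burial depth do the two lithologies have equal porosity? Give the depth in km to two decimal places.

Set φ₀ₐ e^(−βₐd) = φ₀ᵦ e^(−βᵦd) ⇒ ln(φ₀ₐ/φ₀ᵦ) = (βₐ − βᵦ)·d
d = ln(0.39/0.57) / (0.243 − 0.461) = -0.3795 / -0.218 = 1.741 km

1.74 km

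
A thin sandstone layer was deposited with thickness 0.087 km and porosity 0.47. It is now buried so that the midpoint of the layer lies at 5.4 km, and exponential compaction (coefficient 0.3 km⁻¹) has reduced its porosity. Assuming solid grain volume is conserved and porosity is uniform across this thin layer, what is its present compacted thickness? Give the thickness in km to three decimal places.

0.051 km

Porosity at 5.4 km: φ = 0.47·exp(−0.3×5.4) = 0.0930
Solid-volume conservation: h(1−φ) = h₀(1−φ₀) ⇒ h = h₀·(1−φ₀)/(1−φ)
h = 0.087 × (1 − 0.47)/(1 − 0.0930) = 0.087 × 0.5844 = 0.0508 km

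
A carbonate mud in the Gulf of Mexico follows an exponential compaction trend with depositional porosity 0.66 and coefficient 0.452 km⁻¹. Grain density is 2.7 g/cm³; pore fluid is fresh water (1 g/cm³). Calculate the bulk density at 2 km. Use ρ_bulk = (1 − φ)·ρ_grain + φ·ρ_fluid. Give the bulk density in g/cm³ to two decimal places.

2.25 g/cm³

Porosity at depth: n = 0.66·exp(−0.452×2) = 0.66×0.4049 = 0.2673
Bulk density: ρ_b = (1−n)ρ_g + n·ρ_f = 0.7327×2.7 + 0.2673×1
       = 1.978 + 0.267 = 2.246 g/cm³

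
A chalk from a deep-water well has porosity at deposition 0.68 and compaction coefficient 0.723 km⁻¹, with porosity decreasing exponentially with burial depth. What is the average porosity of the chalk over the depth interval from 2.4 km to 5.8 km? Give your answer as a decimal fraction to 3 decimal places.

⟨phi⟩ = (1/(z₂−z₁)) ∫ phi₀ e^(−βz) dz = phi₀·(e^(−β·z₁) − e^(−β·z₂)) / (β·(z₂−z₁))
e^(−0.723×2.4) = 0.1764; e^(−0.723×5.8) = 0.0151
⟨phi⟩ = 0.68 × (0.1764 − 0.0151) / (0.723 × 3.4) = 0.68 × 0.0656 = 0.0446

0.045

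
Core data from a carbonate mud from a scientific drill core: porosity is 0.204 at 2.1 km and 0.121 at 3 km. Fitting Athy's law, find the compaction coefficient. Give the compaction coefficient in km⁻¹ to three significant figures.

Athy: phi(d) = phi₀ e^(−βd) ⇒ phi₁/phi₂ = e^{β(d₂−d₁)} ⇒ β = ln(phi₁/phi₂)/(d₂−d₁)
β = ln(0.204/0.121) / (3 − 2.1) = ln(1.686) / 0.9 = 0.5223 / 0.9 = 0.5804 km⁻¹

0.580 km⁻¹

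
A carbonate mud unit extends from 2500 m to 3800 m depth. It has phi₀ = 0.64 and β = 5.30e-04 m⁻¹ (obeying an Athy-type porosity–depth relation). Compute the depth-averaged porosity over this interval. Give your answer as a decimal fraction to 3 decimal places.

0.123

Working in km (1 km = 1000 m; β in km⁻¹ = β in m⁻¹ × 1000):
⟨phi⟩ = (1/(Z₂−Z₁)) ∫ phi₀ e^(−βZ) dZ = phi₀·(e^(−β·Z₁) − e^(−β·Z₂)) / (β·(Z₂−Z₁))
e^(−0.53×2.5) = 0.2658; e^(−0.53×3.8) = 0.1335
⟨phi⟩ = 0.64 × (0.2658 − 0.1335) / (0.53 × 1.3) = 0.64 × 0.1921 = 0.1229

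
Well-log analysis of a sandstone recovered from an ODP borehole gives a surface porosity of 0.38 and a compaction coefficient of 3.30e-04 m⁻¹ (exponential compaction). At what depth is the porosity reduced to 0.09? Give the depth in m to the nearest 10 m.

Working in km (1 km = 1000 m; c in km⁻¹ = c in m⁻¹ × 1000):
Invert Athy's law: d = ln(phi₀/phi) / c
d = ln(0.38/0.09) / 0.33 = ln(4.222) / 0.33 = 1.4404 / 0.33 = 4.365 km

4360 m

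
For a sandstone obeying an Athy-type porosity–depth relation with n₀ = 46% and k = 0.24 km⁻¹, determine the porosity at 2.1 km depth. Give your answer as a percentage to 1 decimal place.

n = n₀·exp(−k·d) = 0.46 × exp(−0.24 × 2.1) = 0.46 × exp(−0.504)
  = 0.46 × 0.6041 = 0.2779

27.8%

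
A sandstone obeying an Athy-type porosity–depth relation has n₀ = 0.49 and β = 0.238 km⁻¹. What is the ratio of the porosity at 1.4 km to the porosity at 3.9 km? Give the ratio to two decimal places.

n(z₁)/n(z₂) = e^(−β·z₁)/e^(−β·z₂) = e^{β(z₂−z₁)}
= exp(0.238 × 2.5) = exp(0.595) = 1.8130

1.81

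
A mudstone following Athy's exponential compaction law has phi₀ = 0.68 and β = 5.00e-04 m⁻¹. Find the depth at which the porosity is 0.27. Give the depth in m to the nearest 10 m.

1850 m

Working in km (1 km = 1000 m; β in km⁻¹ = β in m⁻¹ × 1000):
Invert Athy's law: Z = ln(phi₀/phi) / β
Z = ln(0.68/0.27) / 0.5 = ln(2.519) / 0.5 = 0.9237 / 0.5 = 1.847 km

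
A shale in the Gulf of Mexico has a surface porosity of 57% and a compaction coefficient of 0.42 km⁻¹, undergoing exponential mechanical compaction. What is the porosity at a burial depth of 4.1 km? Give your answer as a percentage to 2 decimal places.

φ = φ₀·exp(−β·z) = 0.57 × exp(−0.42 × 4.1) = 0.57 × exp(−1.722)
  = 0.57 × 0.1787 = 0.1019

10.19%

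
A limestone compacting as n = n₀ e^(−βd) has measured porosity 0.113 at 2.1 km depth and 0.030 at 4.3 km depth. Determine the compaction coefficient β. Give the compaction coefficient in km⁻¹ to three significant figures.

Athy: n(d) = n₀ e^(−βd) ⇒ n₁/n₂ = e^{β(d₂−d₁)} ⇒ β = ln(n₁/n₂)/(d₂−d₁)
β = ln(0.113/0.03) / (4.3 − 2.1) = ln(3.767) / 2.2 = 1.3262 / 2.2 = 0.6028 km⁻¹

0.603 km⁻¹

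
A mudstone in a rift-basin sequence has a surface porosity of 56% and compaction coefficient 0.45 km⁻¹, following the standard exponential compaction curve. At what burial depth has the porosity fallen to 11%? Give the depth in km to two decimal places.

3.62 km

Invert Athy's law: Z = ln(phi₀/phi) / β
Z = ln(0.56/0.11) / 0.45 = ln(5.091) / 0.45 = 1.6275 / 0.45 = 3.617 km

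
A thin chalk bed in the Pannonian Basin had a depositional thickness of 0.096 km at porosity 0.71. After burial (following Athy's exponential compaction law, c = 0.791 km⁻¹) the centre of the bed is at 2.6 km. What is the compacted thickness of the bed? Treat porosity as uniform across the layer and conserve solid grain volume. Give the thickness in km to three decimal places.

0.031 km

Porosity at 2.6 km: φ = 0.71·exp(−0.791×2.6) = 0.0908
Solid-volume conservation: h(1−φ) = h₀(1−φ₀) ⇒ h = h₀·(1−φ₀)/(1−φ)
h = 0.096 × (1 − 0.71)/(1 − 0.0908) = 0.096 × 0.3190 = 0.0306 km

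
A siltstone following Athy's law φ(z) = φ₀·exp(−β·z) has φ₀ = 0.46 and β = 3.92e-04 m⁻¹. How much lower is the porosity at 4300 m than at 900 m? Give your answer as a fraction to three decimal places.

Working in km (1 km = 1000 m; β in km⁻¹ = β in m⁻¹ × 1000):
φ(0.9) = 0.46·e^(−0.392×0.9) = 0.3233
φ(4.3) = 0.46·e^(−0.392×4.3) = 0.0853
Δφ = 0.3233 − 0.0853 = 0.2380

0.238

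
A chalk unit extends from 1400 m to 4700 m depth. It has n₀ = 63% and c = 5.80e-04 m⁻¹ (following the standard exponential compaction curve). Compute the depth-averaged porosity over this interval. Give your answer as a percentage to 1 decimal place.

Working in km (1 km = 1000 m; c in km⁻¹ = c in m⁻¹ × 1000):
⟨n⟩ = (1/(Z₂−Z₁)) ∫ n₀ e^(−cZ) dZ = n₀·(e^(−c·Z₁) − e^(−c·Z₂)) / (c·(Z₂−Z₁))
e^(−0.58×1.4) = 0.4440; e^(−0.58×4.7) = 0.0655
⟨n⟩ = 0.63 × (0.4440 − 0.0655) / (0.58 × 3.3) = 0.63 × 0.1977 = 0.1246

12.5%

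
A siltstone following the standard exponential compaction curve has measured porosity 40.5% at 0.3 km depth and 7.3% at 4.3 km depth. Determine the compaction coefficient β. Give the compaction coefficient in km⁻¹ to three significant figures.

0.428 km⁻¹

Athy: phi(Z) = phi₀ e^(−βZ) ⇒ phi₁/phi₂ = e^{β(Z₂−Z₁)} ⇒ β = ln(phi₁/phi₂)/(Z₂−Z₁)
β = ln(0.405/0.073) / (4.3 − 0.3) = ln(5.548) / 4 = 1.7134 / 4 = 0.4284 km⁻¹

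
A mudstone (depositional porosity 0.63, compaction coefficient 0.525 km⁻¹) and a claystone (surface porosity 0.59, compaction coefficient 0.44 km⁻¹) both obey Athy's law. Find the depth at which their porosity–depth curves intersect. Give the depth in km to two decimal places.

Set phi₀ₐ e^(−kₐd) = phi₀ᵦ e^(−kᵦd) ⇒ ln(phi₀ₐ/phi₀ᵦ) = (kₐ − kᵦ)·d
d = ln(0.63/0.59) / (0.525 − 0.44) = 0.0656 / 0.085 = 0.772 km

0.77 km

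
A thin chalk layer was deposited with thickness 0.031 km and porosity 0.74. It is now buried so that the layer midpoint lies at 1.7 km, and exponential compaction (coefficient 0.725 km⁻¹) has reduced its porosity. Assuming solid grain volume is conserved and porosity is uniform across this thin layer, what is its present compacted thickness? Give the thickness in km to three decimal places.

Porosity at 1.7 km: φ = 0.74·exp(−0.725×1.7) = 0.2158
Solid-volume conservation: h(1−φ) = h₀(1−φ₀) ⇒ h = h₀·(1−φ₀)/(1−φ)
h = 0.031 × (1 − 0.74)/(1 − 0.2158) = 0.031 × 0.3315 = 0.0103 km

0.010 km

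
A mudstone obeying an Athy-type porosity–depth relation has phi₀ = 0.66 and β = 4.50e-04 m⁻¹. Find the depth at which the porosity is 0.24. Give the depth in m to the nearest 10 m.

2250 m

Working in km (1 km = 1000 m; β in km⁻¹ = β in m⁻¹ × 1000):
Invert Athy's law: z = ln(phi₀/phi) / β
z = ln(0.66/0.24) / 0.45 = ln(2.75) / 0.45 = 1.0116 / 0.45 = 2.248 km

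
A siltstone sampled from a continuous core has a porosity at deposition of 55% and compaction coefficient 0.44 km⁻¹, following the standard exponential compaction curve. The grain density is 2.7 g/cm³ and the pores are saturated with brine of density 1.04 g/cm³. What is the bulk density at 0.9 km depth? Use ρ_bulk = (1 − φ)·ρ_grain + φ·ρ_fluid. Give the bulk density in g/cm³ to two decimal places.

Porosity at depth: phi = 0.55·exp(−0.44×0.9) = 0.55×0.6730 = 0.3702
Bulk density: ρ_b = (1−phi)ρ_g + phi·ρ_f = 0.6298×2.7 + 0.3702×1.04
       = 1.701 + 0.385 = 2.086 g/cm³

2.09 g/cm³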